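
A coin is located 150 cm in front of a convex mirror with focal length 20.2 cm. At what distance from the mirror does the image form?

For a convex mirror, f = -20.2 cm.
Mirror equation: 1/v = 1/f − 1/u = 1/(-20.20) − 1/(150) = -0.04950 − 0.006667 = -0.05617, so v = -17.8 cm.
The image is virtual, upright and reduced, behind the mirror.

17.8 cm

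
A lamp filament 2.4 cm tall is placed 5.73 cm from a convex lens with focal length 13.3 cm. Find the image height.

1/d_i = 1/f − 1/d_o = 1/(13.30) − 1/(5.73) = -0.09933, so d_i = -10.07 cm.
m = −d_i/d_o = +1.757.
|h_i| = |m|·h_o = 1.757 × 2.4 = 4.22 cm. The image is virtual, upright and enlarged, on the same side as the object.

4.22 cm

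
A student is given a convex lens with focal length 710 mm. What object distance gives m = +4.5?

m = −d_i/d_o ⇒ d_i = −m·d_o.
1/f = 1/d_o + 1/d_i = 1/d_o − 1/(m·d_o) = (1 − 1/m)/d_o, so d_o = f(1 − 1/m) = (710.0)(1 − 1/(+4.5)) = 552 mm.

552 mm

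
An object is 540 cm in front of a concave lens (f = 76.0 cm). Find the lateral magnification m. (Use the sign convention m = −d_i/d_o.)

m = +0.123

For a concave lens, f = -76.0 cm.
1/d_i = 1/f − 1/d_o = 1/(-76.00) − 1/(540) = -0.01501, so d_i = -66.62 cm.
m = −d_i/d_o = −(-66.62)/(540) = +0.123.
The image is virtual, upright and reduced, on the same side as the object.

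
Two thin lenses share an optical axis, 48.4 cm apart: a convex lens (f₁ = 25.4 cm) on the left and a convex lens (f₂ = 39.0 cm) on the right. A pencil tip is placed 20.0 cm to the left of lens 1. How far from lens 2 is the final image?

Lens 1: 1/d_i1 = 1/f₁ − 1/d_o1 = 1/(25.4) − 1/(20.0) = -0.01063, so d_i1 = -94.07 cm.
The intermediate image is 94.07 cm to the left of lens 1 (virtual), which is 48.4 − (-94.07) = 142.5 cm to the left of lens 2, so d_o2 = +142.5 cm.
Lens 2: 1/d_i2 = 1/f₂ − 1/d_o2 = 1/(39.0) − 1/(142.5) = 0.01862, so d_i2 = 53.7 cm.
The final image is real, 53.7 cm to the right of lens 2 (overall magnification ≈ -1.8).

53.7 cm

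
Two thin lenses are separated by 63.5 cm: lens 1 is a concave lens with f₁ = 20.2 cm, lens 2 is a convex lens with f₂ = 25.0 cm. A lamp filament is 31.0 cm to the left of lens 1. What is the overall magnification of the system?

f₁ = −20.2 cm (diverging).
Lens 1: 1/d_i1 = 1/(-20.2) − 1/(31.0) = -0.08176, so d_i1 = -12.23 cm; m₁ = −d_i1/d_o1 = +0.3945.
d_o2 = 63.5 − (-12.23) = 75.73 cm.
Lens 2: 1/d_i2 = 1/(25.0) − 1/(75.73) = 0.02680, so d_i2 = 37.32 cm; m₂ = −d_i2/d_o2 = -0.4928.
m = m₁·m₂ = (+0.3945)(-0.4928) = -0.194.

m = -0.194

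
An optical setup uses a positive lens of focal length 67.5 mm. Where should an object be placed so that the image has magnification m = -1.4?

116 mm

m = −d_i/d_o ⇒ d_i = −m·d_o.
1/f = 1/d_o + 1/d_i = 1/d_o − 1/(m·d_o) = (1 − 1/m)/d_o, so d_o = f(1 − 1/m) = (67.50)(1 − 1/(-1.4)) = 116 mm.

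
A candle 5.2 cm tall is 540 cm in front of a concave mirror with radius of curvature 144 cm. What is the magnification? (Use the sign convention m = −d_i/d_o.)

f = R/2 = 144/2 = 72.00 cm.
1/d_i = 1/f − 1/d_o = 1/(72.00) − 1/(540) = 0.01204, so d_i = 83.08 cm.
m = −d_i/d_o = −(83.08)/(540) = -0.154.
The image is real, inverted and reduced, in front of the mirror.

m = -0.154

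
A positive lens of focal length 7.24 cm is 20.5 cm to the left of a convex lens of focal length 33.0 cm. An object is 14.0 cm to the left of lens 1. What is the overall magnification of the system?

m = -1.29

Lens 1: 1/d_i1 = 1/(7.24) − 1/(14.0) = 0.06669, so d_i1 = 14.99 cm; m₁ = −d_i1/d_o1 = -1.071.
d_o2 = 20.5 − (14.99) = 5.510 cm.
Lens 2: 1/d_i2 = 1/(33.0) − 1/(5.510) = -0.1512, so d_i2 = -6.614 cm; m₂ = −d_i2/d_o2 = +1.200.
m = m₁·m₂ = (-1.071)(+1.200) = -1.29.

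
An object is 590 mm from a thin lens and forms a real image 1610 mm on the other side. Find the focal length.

Real image ⇒ d_i = +1610 mm.
1/f = 1/d_o + 1/d_i = 1/(590) + 1/(1610) = 0.002316, so f = 432 mm.
Since f is positive, the thin lens is converging.

f = 432 mm (converging)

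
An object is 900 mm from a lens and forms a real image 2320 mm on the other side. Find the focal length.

f = 648 mm (converging)

Real image ⇒ d_i = +2320 mm.
1/f = 1/d_o + 1/d_i = 1/(900) + 1/(2320) = 0.001542, so f = 648 mm.
Since f is positive, the lens is converging.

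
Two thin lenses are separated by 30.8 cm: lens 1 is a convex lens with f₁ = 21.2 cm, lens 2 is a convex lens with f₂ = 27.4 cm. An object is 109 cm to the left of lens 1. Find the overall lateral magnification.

Lens 1: 1/d_i1 = 1/(21.2) − 1/(109) = 0.03800, so d_i1 = 26.32 cm; m₁ = −d_i1/d_o1 = -0.2415.
d_o2 = 30.8 − (26.32) = 4.480 cm.
Lens 2: 1/d_i2 = 1/(27.4) − 1/(4.480) = -0.1867, so d_i2 = -5.356 cm; m₂ = −d_i2/d_o2 = +1.195.
m = m₁·m₂ = (-0.2415)(+1.195) = -0.289.

m = -0.289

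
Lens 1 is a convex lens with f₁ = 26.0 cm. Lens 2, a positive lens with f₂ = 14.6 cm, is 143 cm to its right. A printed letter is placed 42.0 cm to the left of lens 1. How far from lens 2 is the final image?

18.1 cm

Lens 1: 1/d_i1 = 1/f₁ − 1/d_o1 = 1/(26.0) − 1/(42.0) = 0.01465, so d_i1 = 68.25 cm.
The intermediate image is 68.25 cm to the right of lens 1, which is 143 − (68.25) = 74.75 cm to the left of lens 2, so d_o2 = +74.75 cm.
Lens 2: 1/d_i2 = 1/f₂ − 1/d_o2 = 1/(14.6) − 1/(74.75) = 0.05512, so d_i2 = 18.1 cm.
The final image is real, 18.1 cm to the right of lens 2 (overall magnification ≈ 0.39).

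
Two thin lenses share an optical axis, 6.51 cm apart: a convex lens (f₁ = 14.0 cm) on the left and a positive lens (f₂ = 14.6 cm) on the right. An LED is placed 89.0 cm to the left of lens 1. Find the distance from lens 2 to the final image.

5.97 cm

Lens 1: 1/d_i1 = 1/f₁ − 1/d_o1 = 1/(14.0) − 1/(89.0) = 0.06019, so d_i1 = 16.61 cm.
The intermediate image is 16.61 cm to the right of lens 1, which lies 10.10 cm to the right of lens 2 — a virtual object — so d_o2 = −10.10 cm.
Lens 2: 1/d_i2 = 1/f₂ − 1/d_o2 = 1/(14.6) − 1/(-10.10) = 0.1675, so d_i2 = 5.97 cm.
The final image is real, 5.97 cm to the right of lens 2 (overall magnification ≈ -0.11).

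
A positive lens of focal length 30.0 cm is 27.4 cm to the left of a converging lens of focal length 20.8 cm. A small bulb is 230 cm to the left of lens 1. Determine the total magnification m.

Lens 1: 1/d_i1 = 1/(30.0) − 1/(230) = 0.02899, so d_i1 = 34.50 cm; m₁ = −d_i1/d_o1 = -0.1500.
d_o2 = 27.4 − (34.50) = -7.100 cm (virtual object).
Lens 2: 1/d_i2 = 1/(20.8) − 1/(-7.100) = 0.1889, so d_i2 = 5.293 cm; m₂ = −d_i2/d_o2 = +0.7455.
m = m₁·m₂ = (-0.1500)(+0.7455) = -0.112.

m = -0.112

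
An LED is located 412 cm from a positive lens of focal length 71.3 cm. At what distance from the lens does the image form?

Lens equation: 1/d_i = 1/f − 1/d_o = 1/(71.30) − 1/(412) = 0.01403 − 0.002427 = 0.01160, so d_i = 86.2 cm.
The image is real, inverted and reduced, on the far side of the lens.

86.2 cm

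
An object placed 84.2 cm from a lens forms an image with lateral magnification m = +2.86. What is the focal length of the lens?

f = 129 cm (converging)

m = −d_i/d_o ⇒ d_i = −m·d_o = −(+2.86)·(84.2) = -240.8 cm.
1/f = 1/d_o + 1/d_i = 1/(84.2) + 1/(-240.8) = 0.007724, so f = 129 cm.
Since f is positive, the lens is converging.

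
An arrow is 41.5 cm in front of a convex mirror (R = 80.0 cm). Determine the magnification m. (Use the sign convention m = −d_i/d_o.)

m = +0.491

f = R/2 = 80.0/2 = 40.00 cm; for a convex mirror, f = -40.00 cm.
1/d_i = 1/f − 1/d_o = 1/(-40.00) − 1/(41.5) = -0.04910, so d_i = -20.37 cm.
m = −d_i/d_o = −(-20.37)/(41.5) = +0.491.
The image is virtual, upright and reduced, behind the mirror.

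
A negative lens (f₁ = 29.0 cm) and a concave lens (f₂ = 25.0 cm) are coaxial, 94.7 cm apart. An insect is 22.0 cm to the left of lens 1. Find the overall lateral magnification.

m = +0.108

f₁ = −29.0 cm (diverging).
Lens 1: 1/d_i1 = 1/(-29.0) − 1/(22.0) = -0.07994, so d_i1 = -12.51 cm; m₁ = −d_i1/d_o1 = +0.5686.
d_o2 = 94.7 − (-12.51) = 107.2 cm.
f₂ = −25.0 cm (diverging).
Lens 2: 1/d_i2 = 1/(-25.0) − 1/(107.2) = -0.04933, so d_i2 = -20.27 cm; m₂ = −d_i2/d_o2 = +0.1891.
m = m₁·m₂ = (+0.5686)(+0.1891) = +0.108.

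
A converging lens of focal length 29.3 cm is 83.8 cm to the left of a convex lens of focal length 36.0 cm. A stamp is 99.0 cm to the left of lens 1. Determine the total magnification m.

m = +2.45

Lens 1: 1/d_i1 = 1/(29.3) − 1/(99.0) = 0.02403, so d_i1 = 41.62 cm; m₁ = −d_i1/d_o1 = -0.4204.
d_o2 = 83.8 − (41.62) = 42.18 cm.
Lens 2: 1/d_i2 = 1/(36.0) − 1/(42.18) = 0.004070, so d_i2 = 245.7 cm; m₂ = −d_i2/d_o2 = -5.825.
m = m₁·m₂ = (-0.4204)(-5.825) = +2.45.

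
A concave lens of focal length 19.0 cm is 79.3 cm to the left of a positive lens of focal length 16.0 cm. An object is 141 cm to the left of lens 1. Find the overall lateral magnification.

m = -0.0237

f₁ = −19.0 cm (diverging).
Lens 1: 1/d_i1 = 1/(-19.0) − 1/(141) = -0.05972, so d_i1 = -16.74 cm; m₁ = −d_i1/d_o1 = +0.1187.
d_o2 = 79.3 − (-16.74) = 96.04 cm.
Lens 2: 1/d_i2 = 1/(16.0) − 1/(96.04) = 0.05209, so d_i2 = 19.20 cm; m₂ = −d_i2/d_o2 = -0.1999.
m = m₁·m₂ = (+0.1187)(-0.1999) = -0.0237.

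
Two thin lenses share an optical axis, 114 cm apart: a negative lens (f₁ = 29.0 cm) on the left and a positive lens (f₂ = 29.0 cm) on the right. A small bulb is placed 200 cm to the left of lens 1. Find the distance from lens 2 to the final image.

36.6 cm

Lens 1 is diverging, so f₁ = −29.0 cm.
Lens 1: 1/d_i1 = 1/f₁ − 1/d_o1 = 1/(-29.0) − 1/(200) = -0.03948, so d_i1 = -25.33 cm.
The intermediate image is 25.33 cm to the left of lens 1 (virtual), which is 114 − (-25.33) = 139.3 cm to the left of lens 2, so d_o2 = +139.3 cm.
Lens 2: 1/d_i2 = 1/f₂ − 1/d_o2 = 1/(29.0) − 1/(139.3) = 0.02730, so d_i2 = 36.6 cm.
The final image is real, 36.6 cm to the right of lens 2 (overall magnification ≈ -0.033).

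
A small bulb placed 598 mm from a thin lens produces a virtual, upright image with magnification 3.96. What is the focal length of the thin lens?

m = −d_i/d_o ⇒ d_i = −m·d_o = −(+3.96)·(598) = -2368 mm.
1/f = 1/d_o + 1/d_i = 1/(598) + 1/(-2368) = 0.001250, so f = 800 mm.
Since f is positive, the thin lens is converging.

f = 800 mm (converging)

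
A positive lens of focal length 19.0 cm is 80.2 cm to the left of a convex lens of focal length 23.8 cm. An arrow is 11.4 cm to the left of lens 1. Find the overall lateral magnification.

m = -0.701

Lens 1: 1/d_i1 = 1/(19.0) − 1/(11.4) = -0.03509, so d_i1 = -28.50 cm; m₁ = −d_i1/d_o1 = +2.500.
d_o2 = 80.2 − (-28.50) = 108.7 cm.
Lens 2: 1/d_i2 = 1/(23.8) − 1/(108.7) = 0.03282, so d_i2 = 30.47 cm; m₂ = −d_i2/d_o2 = -0.2803.
m = m₁·m₂ = (+2.500)(-0.2803) = -0.701.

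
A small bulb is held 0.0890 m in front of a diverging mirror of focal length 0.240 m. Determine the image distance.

0.0649 m

For a diverging mirror, f = -0.240 m.
Mirror equation: 1/s_i = 1/f − 1/s_o = 1/(-0.2400) − 1/(0.0890) = -4.167 − 11.24 = -15.40, so s_i = -0.0649 m.
The image is virtual, upright and reduced, behind the mirror.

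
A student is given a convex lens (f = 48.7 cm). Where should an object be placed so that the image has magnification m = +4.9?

m = −d_i/d_o ⇒ d_i = −m·d_o.
1/f = 1/d_o + 1/d_i = 1/d_o − 1/(m·d_o) = (1 − 1/m)/d_o, so d_o = f(1 − 1/m) = (48.70)(1 − 1/(+4.9)) = 38.8 cm.

38.8 cm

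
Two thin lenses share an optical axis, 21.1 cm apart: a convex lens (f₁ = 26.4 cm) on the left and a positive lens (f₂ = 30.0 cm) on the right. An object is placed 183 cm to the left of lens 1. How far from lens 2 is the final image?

7.36 cm

Lens 1: 1/d_i1 = 1/f₁ − 1/d_o1 = 1/(26.4) − 1/(183) = 0.03241, so d_i1 = 30.85 cm.
The intermediate image is 30.85 cm to the right of lens 1, which lies 9.750 cm to the right of lens 2 — a virtual object — so d_o2 = −9.750 cm.
Lens 2: 1/d_i2 = 1/f₂ − 1/d_o2 = 1/(30.0) − 1/(-9.750) = 0.1359, so d_i2 = 7.36 cm.
The final image is real, 7.36 cm to the right of lens 2 (overall magnification ≈ -0.13).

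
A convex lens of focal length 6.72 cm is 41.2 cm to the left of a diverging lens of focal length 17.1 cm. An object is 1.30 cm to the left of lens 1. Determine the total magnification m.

m = +0.354

Lens 1: 1/d_i1 = 1/(6.72) − 1/(1.30) = -0.6204, so d_i1 = -1.612 cm; m₁ = −d_i1/d_o1 = +1.240.
d_o2 = 41.2 − (-1.612) = 42.81 cm.
f₂ = −17.1 cm (diverging).
Lens 2: 1/d_i2 = 1/(-17.1) − 1/(42.81) = -0.08184, so d_i2 = -12.22 cm; m₂ = −d_i2/d_o2 = +0.2854.
m = m₁·m₂ = (+1.240)(+0.2854) = +0.354.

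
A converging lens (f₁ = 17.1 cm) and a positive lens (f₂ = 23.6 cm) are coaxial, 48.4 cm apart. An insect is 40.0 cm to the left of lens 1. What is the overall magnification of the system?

Lens 1: 1/d_i1 = 1/(17.1) − 1/(40.0) = 0.03348, so d_i1 = 29.87 cm; m₁ = −d_i1/d_o1 = -0.7468.
d_o2 = 48.4 − (29.87) = 18.53 cm.
Lens 2: 1/d_i2 = 1/(23.6) − 1/(18.53) = -0.01159, so d_i2 = -86.25 cm; m₂ = −d_i2/d_o2 = +4.655.
m = m₁·m₂ = (-0.7468)(+4.655) = -3.48.

m = -3.48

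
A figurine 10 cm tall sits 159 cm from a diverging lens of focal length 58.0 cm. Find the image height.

2.67 cm

For a diverging lens, f = -58.0 cm.
1/d_i = 1/f − 1/d_o = 1/(-58.00) − 1/(159) = -0.02353, so d_i = -42.50 cm.
m = −d_i/d_o = +0.2673.
|h_i| = |m|·h_o = 0.2673 × 10 = 2.67 cm. The image is virtual, upright and reduced, on the same side as the object.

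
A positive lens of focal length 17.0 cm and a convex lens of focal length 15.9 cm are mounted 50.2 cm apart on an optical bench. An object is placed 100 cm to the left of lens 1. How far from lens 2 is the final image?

34.2 cm

Lens 1: 1/d_i1 = 1/f₁ − 1/d_o1 = 1/(17.0) − 1/(100) = 0.04882, so d_i1 = 20.48 cm.
The intermediate image is 20.48 cm to the right of lens 1, which is 50.2 − (20.48) = 29.72 cm to the left of lens 2, so d_o2 = +29.72 cm.
Lens 2: 1/d_i2 = 1/f₂ − 1/d_o2 = 1/(15.9) − 1/(29.72) = 0.02925, so d_i2 = 34.2 cm.
The final image is real, 34.2 cm to the right of lens 2 (overall magnification ≈ 0.24).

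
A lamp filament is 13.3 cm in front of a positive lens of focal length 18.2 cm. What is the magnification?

1/d_i = 1/f − 1/d_o = 1/(18.20) − 1/(13.3) = -0.02024, so d_i = -49.40 cm.
m = −d_i/d_o = −(-49.40)/(13.3) = +3.71.
The image is virtual, upright and enlarged, on the same side as the object.

m = +3.71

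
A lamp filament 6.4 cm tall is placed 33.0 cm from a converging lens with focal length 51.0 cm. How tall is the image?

18.1 cm

1/d_i = 1/f − 1/d_o = 1/(51.00) − 1/(33.0) = -0.01070, so d_i = -93.50 cm.
m = −d_i/d_o = +2.833.
|h_i| = |m|·h_o = 2.833 × 6.4 = 18.1 cm. The image is virtual, upright and enlarged, on the same side as the object.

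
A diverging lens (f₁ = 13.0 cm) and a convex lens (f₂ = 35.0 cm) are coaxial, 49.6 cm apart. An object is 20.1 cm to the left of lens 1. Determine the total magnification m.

m = -0.611

f₁ = −13.0 cm (diverging).
Lens 1: 1/d_i1 = 1/(-13.0) − 1/(20.1) = -0.1267, so d_i1 = -7.894 cm; m₁ = −d_i1/d_o1 = +0.3927.
d_o2 = 49.6 − (-7.894) = 57.49 cm.
Lens 2: 1/d_i2 = 1/(35.0) − 1/(57.49) = 0.01118, so d_i2 = 89.47 cm; m₂ = −d_i2/d_o2 = -1.556.
m = m₁·m₂ = (+0.3927)(-1.556) = -0.611.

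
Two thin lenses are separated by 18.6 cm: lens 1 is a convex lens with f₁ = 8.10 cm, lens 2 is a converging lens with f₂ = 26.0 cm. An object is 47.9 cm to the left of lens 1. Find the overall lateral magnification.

m = -0.309

Lens 1: 1/d_i1 = 1/(8.10) − 1/(47.9) = 0.1026, so d_i1 = 9.748 cm; m₁ = −d_i1/d_o1 = -0.2035.
d_o2 = 18.6 − (9.748) = 8.852 cm.
Lens 2: 1/d_i2 = 1/(26.0) − 1/(8.852) = -0.07451, so d_i2 = -13.42 cm; m₂ = −d_i2/d_o2 = +1.516.
m = m₁·m₂ = (-0.2035)(+1.516) = -0.309.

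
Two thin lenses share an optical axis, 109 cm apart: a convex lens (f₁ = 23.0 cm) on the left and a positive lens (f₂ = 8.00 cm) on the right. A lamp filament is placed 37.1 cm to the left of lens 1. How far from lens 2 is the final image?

9.58 cm

Lens 1: 1/d_i1 = 1/f₁ − 1/d_o1 = 1/(23.0) − 1/(37.1) = 0.01652, so d_i1 = 60.52 cm.
The intermediate image is 60.52 cm to the right of lens 1, which is 109 − (60.52) = 48.48 cm to the left of lens 2, so d_o2 = +48.48 cm.
Lens 2: 1/d_i2 = 1/f₂ − 1/d_o2 = 1/(8.00) − 1/(48.48) = 0.1044, so d_i2 = 9.58 cm.
The final image is real, 9.58 cm to the right of lens 2 (overall magnification ≈ 0.32).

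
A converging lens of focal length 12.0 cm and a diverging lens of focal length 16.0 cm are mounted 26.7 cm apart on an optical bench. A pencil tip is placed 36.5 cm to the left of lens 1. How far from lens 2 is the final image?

Lens 1: 1/d_i1 = 1/f₁ − 1/d_o1 = 1/(12.0) − 1/(36.5) = 0.05594, so d_i1 = 17.88 cm.
The intermediate image is 17.88 cm to the right of lens 1, which is 26.7 − (17.88) = 8.820 cm to the left of lens 2, so d_o2 = +8.820 cm.
Lens 2 is diverging, so f₂ = −16.0 cm.
Lens 2: 1/d_i2 = 1/f₂ − 1/d_o2 = 1/(-16.0) − 1/(8.820) = -0.1759, so d_i2 = -5.69 cm.
The final image is virtual, 5.69 cm to the left of lens 2 (overall magnification ≈ -0.32).

5.69 cm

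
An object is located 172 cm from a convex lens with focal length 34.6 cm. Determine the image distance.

43.3 cm

Lens equation: 1/v = 1/f − 1/u = 1/(34.60) − 1/(172) = 0.02890 − 0.005814 = 0.02309, so v = 43.3 cm.
The image is real, inverted and reduced, on the far side of the lens.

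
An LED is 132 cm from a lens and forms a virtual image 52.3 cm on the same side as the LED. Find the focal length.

f = -86.6 cm (diverging)

Virtual image ⇒ d_i = −52.3 cm.
1/f = 1/d_o + 1/d_i = 1/(132) + 1/(-52.3) = -0.01154, so f = -86.6 cm.
Since f is negative, the lens is diverging.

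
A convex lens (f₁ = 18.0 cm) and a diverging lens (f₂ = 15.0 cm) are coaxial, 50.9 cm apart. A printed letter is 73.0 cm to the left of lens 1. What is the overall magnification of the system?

Lens 1: 1/d_i1 = 1/(18.0) − 1/(73.0) = 0.04186, so d_i1 = 23.89 cm; m₁ = −d_i1/d_o1 = -0.3273.
d_o2 = 50.9 − (23.89) = 27.01 cm.
f₂ = −15.0 cm (diverging).
Lens 2: 1/d_i2 = 1/(-15.0) − 1/(27.01) = -0.1037, so d_i2 = -9.644 cm; m₂ = −d_i2/d_o2 = +0.3571.
m = m₁·m₂ = (-0.3273)(+0.3571) = -0.117.

m = -0.117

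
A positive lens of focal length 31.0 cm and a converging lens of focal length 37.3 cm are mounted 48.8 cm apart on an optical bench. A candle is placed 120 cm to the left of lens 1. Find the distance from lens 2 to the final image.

Lens 1: 1/d_i1 = 1/f₁ − 1/d_o1 = 1/(31.0) − 1/(120) = 0.02392, so d_i1 = 41.80 cm.
The intermediate image is 41.80 cm to the right of lens 1, which is 48.8 − (41.80) = 7.000 cm to the left of lens 2, so d_o2 = +7.000 cm.
Lens 2: 1/d_i2 = 1/f₂ − 1/d_o2 = 1/(37.3) − 1/(7.000) = -0.1160, so d_i2 = -8.62 cm.
The final image is virtual, 8.62 cm to the left of lens 2 (overall magnification ≈ -0.43).

8.62 cm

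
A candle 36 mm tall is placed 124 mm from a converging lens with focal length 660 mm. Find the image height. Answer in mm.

44.3 mm

1/d_i = 1/f − 1/d_o = 1/(660.0) − 1/(124) = -0.006549, so d_i = -152.7 mm.
m = −d_i/d_o = +1.231.
|h_i| = |m|·h_o = 1.231 × 36 = 44.3 mm. The image is virtual, upright and enlarged, on the same side as the object.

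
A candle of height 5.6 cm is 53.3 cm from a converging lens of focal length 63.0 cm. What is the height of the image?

36.4 cm

1/d_i = 1/f − 1/d_o = 1/(63.00) − 1/(53.3) = -0.002889, so d_i = -346.2 cm.
m = −d_i/d_o = +6.495.
|h_i| = |m|·h_o = 6.495 × 5.6 = 36.4 cm. The image is virtual, upright and enlarged, on the same side as the object.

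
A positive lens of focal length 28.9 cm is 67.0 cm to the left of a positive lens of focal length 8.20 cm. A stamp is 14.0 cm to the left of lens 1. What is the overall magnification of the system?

m = -0.185

Lens 1: 1/d_i1 = 1/(28.9) − 1/(14.0) = -0.03683, so d_i1 = -27.15 cm; m₁ = −d_i1/d_o1 = +1.939.
d_o2 = 67.0 − (-27.15) = 94.15 cm.
Lens 2: 1/d_i2 = 1/(8.20) − 1/(94.15) = 0.1113, so d_i2 = 8.982 cm; m₂ = −d_i2/d_o2 = -0.09540.
m = m₁·m₂ = (+1.939)(-0.09540) = -0.185.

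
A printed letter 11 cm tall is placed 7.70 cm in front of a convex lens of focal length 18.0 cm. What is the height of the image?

1/d_i = 1/f − 1/d_o = 1/(18.00) − 1/(7.70) = -0.07431, so d_i = -13.46 cm.
m = −d_i/d_o = +1.748.
|h_i| = |m|·h_o = 1.748 × 11 = 19.2 cm. The image is virtual, upright and enlarged, on the same side as the object.

19.2 cm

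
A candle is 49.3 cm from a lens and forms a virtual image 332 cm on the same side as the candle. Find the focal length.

Virtual image ⇒ d_i = −332 cm.
1/f = 1/d_o + 1/d_i = 1/(49.3) + 1/(-332) = 0.01727, so f = 57.9 cm.
Since f is positive, the lens is converging.

f = 57.9 cm (converging)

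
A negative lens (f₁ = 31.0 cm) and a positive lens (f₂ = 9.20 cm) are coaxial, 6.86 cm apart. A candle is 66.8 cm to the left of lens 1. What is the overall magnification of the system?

m = -0.155

f₁ = −31.0 cm (diverging).
Lens 1: 1/d_i1 = 1/(-31.0) − 1/(66.8) = -0.04723, so d_i1 = -21.17 cm; m₁ = −d_i1/d_o1 = +0.3169.
d_o2 = 6.86 − (-21.17) = 28.03 cm.
Lens 2: 1/d_i2 = 1/(9.20) − 1/(28.03) = 0.07302, so d_i2 = 13.69 cm; m₂ = −d_i2/d_o2 = -0.4886.
m = m₁·m₂ = (+0.3169)(-0.4886) = -0.155.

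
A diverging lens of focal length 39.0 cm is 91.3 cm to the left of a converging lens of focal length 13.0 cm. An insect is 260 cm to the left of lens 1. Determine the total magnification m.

m = -0.0151

f₁ = −39.0 cm (diverging).
Lens 1: 1/d_i1 = 1/(-39.0) − 1/(260) = -0.02949, so d_i1 = -33.91 cm; m₁ = −d_i1/d_o1 = +0.1304.
d_o2 = 91.3 − (-33.91) = 125.2 cm.
Lens 2: 1/d_i2 = 1/(13.0) − 1/(125.2) = 0.06894, so d_i2 = 14.51 cm; m₂ = −d_i2/d_o2 = -0.1159.
m = m₁·m₂ = (+0.1304)(-0.1159) = -0.0151.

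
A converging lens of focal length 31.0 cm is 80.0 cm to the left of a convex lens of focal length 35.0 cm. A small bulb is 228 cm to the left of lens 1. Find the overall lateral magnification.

Lens 1: 1/d_i1 = 1/(31.0) − 1/(228) = 0.02787, so d_i1 = 35.88 cm; m₁ = −d_i1/d_o1 = -0.1574.
d_o2 = 80.0 − (35.88) = 44.12 cm.
Lens 2: 1/d_i2 = 1/(35.0) − 1/(44.12) = 0.005906, so d_i2 = 169.3 cm; m₂ = −d_i2/d_o2 = -3.838.
m = m₁·m₂ = (-0.1574)(-3.838) = +0.604.

m = +0.604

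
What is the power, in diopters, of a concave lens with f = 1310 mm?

P = -0.763 D

For a concave lens, f = −1310 mm.
f = -131 cm = -1.31 m.
P = 1/f = 1/(-1.31 m) = -0.763 D.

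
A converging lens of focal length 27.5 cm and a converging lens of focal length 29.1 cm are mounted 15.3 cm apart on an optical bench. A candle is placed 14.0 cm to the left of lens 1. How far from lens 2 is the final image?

Lens 1: 1/d_i1 = 1/f₁ − 1/d_o1 = 1/(27.5) − 1/(14.0) = -0.03506, so d_i1 = -28.52 cm.
The intermediate image is 28.52 cm to the left of lens 1 (virtual), which is 15.3 − (-28.52) = 43.82 cm to the left of lens 2, so d_o2 = +43.82 cm.
Lens 2: 1/d_i2 = 1/f₂ − 1/d_o2 = 1/(29.1) − 1/(43.82) = 0.01154, so d_i2 = 86.6 cm.
The final image is real, 86.6 cm to the right of lens 2 (overall magnification ≈ -4.0).

86.6 cm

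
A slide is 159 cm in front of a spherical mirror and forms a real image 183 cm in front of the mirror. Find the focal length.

f = 85.1 cm (concave)

Real image ⇒ d_i = +183 cm.
1/f = 1/d_o + 1/d_i = 1/(159) + 1/(183) = 0.01175, so f = 85.1 cm.
Since f is positive, the spherical mirror is concave.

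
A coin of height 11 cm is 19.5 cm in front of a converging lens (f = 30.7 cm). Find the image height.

30.2 cm

1/d_i = 1/f − 1/d_o = 1/(30.70) − 1/(19.5) = -0.01871, so d_i = -53.45 cm.
m = −d_i/d_o = +2.741.
|h_i| = |m|·h_o = 2.741 × 11 = 30.2 cm. The image is virtual, upright and enlarged, on the same side as the object.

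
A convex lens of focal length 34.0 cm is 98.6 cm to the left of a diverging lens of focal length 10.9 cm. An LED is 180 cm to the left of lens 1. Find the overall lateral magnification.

Lens 1: 1/d_i1 = 1/(34.0) − 1/(180) = 0.02386, so d_i1 = 41.92 cm; m₁ = −d_i1/d_o1 = -0.2329.
d_o2 = 98.6 − (41.92) = 56.68 cm.
f₂ = −10.9 cm (diverging).
Lens 2: 1/d_i2 = 1/(-10.9) − 1/(56.68) = -0.1094, so d_i2 = -9.142 cm; m₂ = −d_i2/d_o2 = +0.1613.
m = m₁·m₂ = (-0.2329)(+0.1613) = -0.0376.

m = -0.0376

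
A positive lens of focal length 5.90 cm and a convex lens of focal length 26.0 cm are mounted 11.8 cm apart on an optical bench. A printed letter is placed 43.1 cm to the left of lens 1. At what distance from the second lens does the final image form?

6.14 cm

Lens 1: 1/d_i1 = 1/f₁ − 1/d_o1 = 1/(5.90) − 1/(43.1) = 0.1463, so d_i1 = 6.836 cm.
The intermediate image is 6.836 cm to the right of lens 1, which is 11.8 − (6.836) = 4.964 cm to the left of lens 2, so d_o2 = +4.964 cm.
Lens 2: 1/d_i2 = 1/f₂ − 1/d_o2 = 1/(26.0) − 1/(4.964) = -0.1630, so d_i2 = -6.14 cm.
The final image is virtual, 6.14 cm to the left of lens 2 (overall magnification ≈ -0.20).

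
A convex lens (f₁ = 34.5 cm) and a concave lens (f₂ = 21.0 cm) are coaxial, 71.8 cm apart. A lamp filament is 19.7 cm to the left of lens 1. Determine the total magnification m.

m = +0.353

Lens 1: 1/d_i1 = 1/(34.5) − 1/(19.7) = -0.02178, so d_i1 = -45.92 cm; m₁ = −d_i1/d_o1 = +2.331.
d_o2 = 71.8 − (-45.92) = 117.7 cm.
f₂ = −21.0 cm (diverging).
Lens 2: 1/d_i2 = 1/(-21.0) − 1/(117.7) = -0.05612, so d_i2 = -17.82 cm; m₂ = −d_i2/d_o2 = +0.1514.
m = m₁·m₂ = (+2.331)(+0.1514) = +0.353.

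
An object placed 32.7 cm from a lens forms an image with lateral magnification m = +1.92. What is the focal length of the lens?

m = −d_i/d_o ⇒ d_i = −m·d_o = −(+1.92)·(32.7) = -62.78 cm.
1/f = 1/d_o + 1/d_i = 1/(32.7) + 1/(-62.78) = 0.01465, so f = 68.2 cm.
Since f is positive, the lens is converging.

f = 68.2 cm (converging)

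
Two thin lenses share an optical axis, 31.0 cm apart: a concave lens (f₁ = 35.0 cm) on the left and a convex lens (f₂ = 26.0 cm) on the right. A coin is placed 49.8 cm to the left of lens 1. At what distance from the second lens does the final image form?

52.5 cm

Lens 1 is diverging, so f₁ = −35.0 cm.
Lens 1: 1/d_i1 = 1/f₁ − 1/d_o1 = 1/(-35.0) − 1/(49.8) = -0.04865, so d_i1 = -20.55 cm.
The intermediate image is 20.55 cm to the left of lens 1 (virtual), which is 31.0 − (-20.55) = 51.55 cm to the left of lens 2, so d_o2 = +51.55 cm.
Lens 2: 1/d_i2 = 1/f₂ − 1/d_o2 = 1/(26.0) − 1/(51.55) = 0.01906, so d_i2 = 52.5 cm.
The final image is real, 52.5 cm to the right of lens 2 (overall magnification ≈ -0.42).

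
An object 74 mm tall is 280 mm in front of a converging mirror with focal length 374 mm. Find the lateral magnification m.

1/d_i = 1/f − 1/d_o = 1/(374.0) − 1/(280) = -0.0008976, so d_i = -1114 mm.
m = −d_i/d_o = −(-1114)/(280) = +3.98.
The image is virtual, upright and enlarged, behind the mirror.

m = +3.98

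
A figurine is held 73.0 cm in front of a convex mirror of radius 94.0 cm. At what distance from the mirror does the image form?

f = R/2 = 94.0/2 = 47.00 cm; for a convex mirror, f = -47.00 cm.
Mirror equation: 1/s_i = 1/f − 1/s_o = 1/(-47.00) − 1/(73.0) = -0.02128 − 0.01370 = -0.03498, so s_i = -28.6 cm.
The image is virtual, upright and reduced, behind the mirror.

28.6 cm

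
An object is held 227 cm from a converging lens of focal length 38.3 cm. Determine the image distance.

46.1 cm

Thin-lens equation: 1/s_i = 1/f − 1/s_o = 1/(38.30) − 1/(227) = 0.02611 − 0.004405 = 0.02170, so s_i = 46.1 cm.
The image is real, inverted and reduced, on the far side of the lens.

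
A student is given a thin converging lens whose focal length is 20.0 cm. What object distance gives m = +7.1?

17.2 cm

m = −d_i/d_o ⇒ d_i = −m·d_o.
1/f = 1/d_o + 1/d_i = 1/d_o − 1/(m·d_o) = (1 − 1/m)/d_o, so d_o = f(1 − 1/m) = (20.00)(1 − 1/(+7.1)) = 17.2 cm.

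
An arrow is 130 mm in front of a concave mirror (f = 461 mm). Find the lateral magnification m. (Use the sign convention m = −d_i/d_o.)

m = +1.39

1/d_i = 1/f − 1/d_o = 1/(461.0) − 1/(130) = -0.005523, so d_i = -181.1 mm.
m = −d_i/d_o = −(-181.1)/(130) = +1.39.
The image is virtual, upright and enlarged, behind the mirror.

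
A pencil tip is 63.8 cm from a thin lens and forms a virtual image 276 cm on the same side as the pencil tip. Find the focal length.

f = 83.0 cm (converging)

Virtual image ⇒ d_i = −276 cm.
1/f = 1/d_o + 1/d_i = 1/(63.8) + 1/(-276) = 0.01205, so f = 83.0 cm.
Since f is positive, the thin lens is converging.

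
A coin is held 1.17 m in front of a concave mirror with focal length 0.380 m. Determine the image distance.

Mirror equation: 1/d_i = 1/f − 1/d_o = 1/(0.3800) − 1/(1.17) = 2.632 − 0.8547 = 1.777, so d_i = 0.563 m.
The image is real, inverted and reduced, in front of the mirror.

0.563 m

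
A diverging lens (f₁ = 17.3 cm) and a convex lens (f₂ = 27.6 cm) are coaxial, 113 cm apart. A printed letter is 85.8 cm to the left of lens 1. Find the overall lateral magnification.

f₁ = −17.3 cm (diverging).
Lens 1: 1/d_i1 = 1/(-17.3) − 1/(85.8) = -0.06946, so d_i1 = -14.40 cm; m₁ = −d_i1/d_o1 = +0.1678.
d_o2 = 113 − (-14.40) = 127.4 cm.
Lens 2: 1/d_i2 = 1/(27.6) − 1/(127.4) = 0.02838, so d_i2 = 35.23 cm; m₂ = −d_i2/d_o2 = -0.2766.
m = m₁·m₂ = (+0.1678)(-0.2766) = -0.0464.

m = -0.0464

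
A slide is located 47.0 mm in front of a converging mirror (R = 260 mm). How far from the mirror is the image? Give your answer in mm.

73.6 mm

f = R/2 = 260/2 = 130.0 mm.
Mirror equation: 1/v = 1/f − 1/u = 1/(130.0) − 1/(47.0) = 0.007692 − 0.02128 = -0.01358, so v = -73.6 mm.
The image is virtual, upright and enlarged, behind the mirror.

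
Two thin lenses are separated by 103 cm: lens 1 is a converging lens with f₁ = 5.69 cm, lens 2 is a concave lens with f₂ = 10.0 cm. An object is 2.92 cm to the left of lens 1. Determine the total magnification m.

m = +0.173

Lens 1: 1/d_i1 = 1/(5.69) − 1/(2.92) = -0.1667, so d_i1 = -5.998 cm; m₁ = −d_i1/d_o1 = +2.054.
d_o2 = 103 − (-5.998) = 109.0 cm.
f₂ = −10.0 cm (diverging).
Lens 2: 1/d_i2 = 1/(-10.0) − 1/(109.0) = -0.1092, so d_i2 = -9.160 cm; m₂ = −d_i2/d_o2 = +0.08403.
m = m₁·m₂ = (+2.054)(+0.08403) = +0.173.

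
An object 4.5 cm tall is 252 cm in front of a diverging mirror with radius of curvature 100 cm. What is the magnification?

f = R/2 = 100/2 = 50.00 cm; for a diverging mirror, f = -50.00 cm.
1/d_i = 1/f − 1/d_o = 1/(-50.00) − 1/(252) = -0.02397, so d_i = -41.72 cm.
m = −d_i/d_o = −(-41.72)/(252) = +0.166.
The image is virtual, upright and reduced, behind the mirror.

m = +0.166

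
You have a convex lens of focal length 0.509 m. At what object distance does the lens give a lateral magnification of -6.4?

m = −d_i/d_o ⇒ d_i = −m·d_o.
1/f = 1/d_o + 1/d_i = 1/d_o − 1/(m·d_o) = (1 − 1/m)/d_o, so d_o = f(1 − 1/m) = (0.5090)(1 − 1/(-6.4)) = 0.589 m.

0.589 m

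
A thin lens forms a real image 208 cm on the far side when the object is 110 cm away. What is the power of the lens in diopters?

d_i = +208 cm.
1/f = 1/d_o + 1/d_i = 1/(110) + 1/(208) = 0.01390 cm⁻¹.
f = 71.95 cm = 0.7195 m, so P = 1/f = +1.39 D.

P = +1.39 D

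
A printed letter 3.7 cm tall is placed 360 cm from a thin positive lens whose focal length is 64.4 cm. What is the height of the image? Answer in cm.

0.806 cm

1/d_i = 1/f − 1/d_o = 1/(64.40) − 1/(360) = 0.01275, so d_i = 78.43 cm.
m = −d_i/d_o = -0.2179.
|h_i| = |m|·h_o = 0.2179 × 3.7 = 0.806 cm. The image is real, inverted and reduced, on the far side of the lens.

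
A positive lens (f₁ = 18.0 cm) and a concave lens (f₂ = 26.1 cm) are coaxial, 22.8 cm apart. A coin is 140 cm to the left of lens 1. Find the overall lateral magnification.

Lens 1: 1/d_i1 = 1/(18.0) − 1/(140) = 0.04841, so d_i1 = 20.66 cm; m₁ = −d_i1/d_o1 = -0.1476.
d_o2 = 22.8 − (20.66) = 2.140 cm.
f₂ = −26.1 cm (diverging).
Lens 2: 1/d_i2 = 1/(-26.1) − 1/(2.140) = -0.5056, so d_i2 = -1.978 cm; m₂ = −d_i2/d_o2 = +0.9242.
m = m₁·m₂ = (-0.1476)(+0.9242) = -0.136.

m = -0.136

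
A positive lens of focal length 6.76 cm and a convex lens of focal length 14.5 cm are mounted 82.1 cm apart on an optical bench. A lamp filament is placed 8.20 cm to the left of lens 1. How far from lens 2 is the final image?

Lens 1: 1/d_i1 = 1/f₁ − 1/d_o1 = 1/(6.76) − 1/(8.20) = 0.02598, so d_i1 = 38.49 cm.
The intermediate image is 38.49 cm to the right of lens 1, which is 82.1 − (38.49) = 43.61 cm to the left of lens 2, so d_o2 = +43.61 cm.
Lens 2: 1/d_i2 = 1/f₂ − 1/d_o2 = 1/(14.5) − 1/(43.61) = 0.04603, so d_i2 = 21.7 cm.
The final image is real, 21.7 cm to the right of lens 2 (overall magnification ≈ 2.3).

21.7 cm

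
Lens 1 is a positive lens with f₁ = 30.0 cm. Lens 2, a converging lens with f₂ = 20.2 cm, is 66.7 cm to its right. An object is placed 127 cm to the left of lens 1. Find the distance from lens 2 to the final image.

Lens 1: 1/d_i1 = 1/f₁ − 1/d_o1 = 1/(30.0) − 1/(127) = 0.02546, so d_i1 = 39.28 cm.
The intermediate image is 39.28 cm to the right of lens 1, which is 66.7 − (39.28) = 27.42 cm to the left of lens 2, so d_o2 = +27.42 cm.
Lens 2: 1/d_i2 = 1/f₂ − 1/d_o2 = 1/(20.2) − 1/(27.42) = 0.01304, so d_i2 = 76.7 cm.
The final image is real, 76.7 cm to the right of lens 2 (overall magnification ≈ 0.87).

76.7 cm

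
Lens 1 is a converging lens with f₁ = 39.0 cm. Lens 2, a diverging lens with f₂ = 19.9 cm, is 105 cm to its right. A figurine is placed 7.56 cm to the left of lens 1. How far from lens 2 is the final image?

Lens 1: 1/d_i1 = 1/f₁ − 1/d_o1 = 1/(39.0) − 1/(7.56) = -0.1066, so d_i1 = -9.378 cm.
The intermediate image is 9.378 cm to the left of lens 1 (virtual), which is 105 − (-9.378) = 114.4 cm to the left of lens 2, so d_o2 = +114.4 cm.
Lens 2 is diverging, so f₂ = −19.9 cm.
Lens 2: 1/d_i2 = 1/f₂ − 1/d_o2 = 1/(-19.9) − 1/(114.4) = -0.05899, so d_i2 = -17.0 cm.
The final image is virtual, 17.0 cm to the left of lens 2 (overall magnification ≈ 0.18).

17.0 cm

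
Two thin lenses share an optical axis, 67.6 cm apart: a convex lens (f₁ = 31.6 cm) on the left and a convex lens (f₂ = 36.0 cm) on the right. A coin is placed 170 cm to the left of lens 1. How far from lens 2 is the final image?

Lens 1: 1/d_i1 = 1/f₁ − 1/d_o1 = 1/(31.6) − 1/(170) = 0.02576, so d_i1 = 38.82 cm.
The intermediate image is 38.82 cm to the right of lens 1, which is 67.6 − (38.82) = 28.78 cm to the left of lens 2, so d_o2 = +28.78 cm.
Lens 2: 1/d_i2 = 1/f₂ − 1/d_o2 = 1/(36.0) − 1/(28.78) = -0.006969, so d_i2 = -144 cm.
The final image is virtual, 144 cm to the left of lens 2 (overall magnification ≈ -1.1).

144 cm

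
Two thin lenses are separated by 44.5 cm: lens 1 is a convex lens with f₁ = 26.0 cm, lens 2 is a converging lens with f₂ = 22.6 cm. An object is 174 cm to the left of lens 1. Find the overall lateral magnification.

m = -0.458

Lens 1: 1/d_i1 = 1/(26.0) − 1/(174) = 0.03271, so d_i1 = 30.57 cm; m₁ = −d_i1/d_o1 = -0.1757.
d_o2 = 44.5 − (30.57) = 13.93 cm.
Lens 2: 1/d_i2 = 1/(22.6) − 1/(13.93) = -0.02754, so d_i2 = -36.31 cm; m₂ = −d_i2/d_o2 = +2.607.
m = m₁·m₂ = (-0.1757)(+2.607) = -0.458.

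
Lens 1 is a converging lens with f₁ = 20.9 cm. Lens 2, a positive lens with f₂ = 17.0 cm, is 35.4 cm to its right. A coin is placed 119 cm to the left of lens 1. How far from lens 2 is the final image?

Lens 1: 1/d_i1 = 1/f₁ − 1/d_o1 = 1/(20.9) − 1/(119) = 0.03944, so d_i1 = 25.35 cm.
The intermediate image is 25.35 cm to the right of lens 1, which is 35.4 − (25.35) = 10.05 cm to the left of lens 2, so d_o2 = +10.05 cm.
Lens 2: 1/d_i2 = 1/f₂ − 1/d_o2 = 1/(17.0) − 1/(10.05) = -0.04068, so d_i2 = -24.6 cm.
The final image is virtual, 24.6 cm to the left of lens 2 (overall magnification ≈ -0.52).

24.6 cm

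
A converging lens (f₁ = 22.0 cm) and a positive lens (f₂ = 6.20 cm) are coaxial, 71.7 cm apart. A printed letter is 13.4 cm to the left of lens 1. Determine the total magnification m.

m = -0.159

Lens 1: 1/d_i1 = 1/(22.0) − 1/(13.4) = -0.02917, so d_i1 = -34.28 cm; m₁ = −d_i1/d_o1 = +2.558.
d_o2 = 71.7 − (-34.28) = 106.0 cm.
Lens 2: 1/d_i2 = 1/(6.20) − 1/(106.0) = 0.1519, so d_i2 = 6.585 cm; m₂ = −d_i2/d_o2 = -0.06212.
m = m₁·m₂ = (+2.558)(-0.06212) = -0.159.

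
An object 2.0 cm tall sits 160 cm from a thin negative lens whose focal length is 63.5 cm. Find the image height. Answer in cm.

For a negative lens, f = -63.5 cm.
1/d_i = 1/f − 1/d_o = 1/(-63.50) − 1/(160) = -0.02200, so d_i = -45.46 cm.
m = −d_i/d_o = +0.2841.
|h_i| = |m|·h_o = 0.2841 × 2.0 = 0.568 cm. The image is virtual, upright and reduced, on the same side as the object.

0.568 cm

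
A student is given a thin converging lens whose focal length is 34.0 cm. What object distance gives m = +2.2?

18.5 cm

m = −d_i/d_o ⇒ d_i = −m·d_o.
1/f = 1/d_o + 1/d_i = 1/d_o − 1/(m·d_o) = (1 − 1/m)/d_o, so d_o = f(1 − 1/m) = (34.00)(1 − 1/(+2.2)) = 18.5 cm.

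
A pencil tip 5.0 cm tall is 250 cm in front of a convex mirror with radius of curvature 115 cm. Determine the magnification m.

m = +0.187

f = R/2 = 115/2 = 57.50 cm; for a convex mirror, f = -57.50 cm.
1/d_i = 1/f − 1/d_o = 1/(-57.50) − 1/(250) = -0.02139, so d_i = -46.75 cm.
m = −d_i/d_o = −(-46.75)/(250) = +0.187.
The image is virtual, upright and reduced, behind the mirror.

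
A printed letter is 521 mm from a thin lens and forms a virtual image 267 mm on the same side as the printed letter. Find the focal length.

f = -548 mm (diverging)

Virtual image ⇒ d_i = −267 mm.
1/f = 1/d_o + 1/d_i = 1/(521) + 1/(-267) = -0.001826, so f = -548 mm.
Since f is negative, the thin lens is diverging.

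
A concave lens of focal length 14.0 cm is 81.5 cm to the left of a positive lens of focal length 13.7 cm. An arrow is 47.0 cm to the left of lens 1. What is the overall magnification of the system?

f₁ = −14.0 cm (diverging).
Lens 1: 1/d_i1 = 1/(-14.0) − 1/(47.0) = -0.09271, so d_i1 = -10.79 cm; m₁ = −d_i1/d_o1 = +0.2296.
d_o2 = 81.5 − (-10.79) = 92.29 cm.
Lens 2: 1/d_i2 = 1/(13.7) − 1/(92.29) = 0.06216, so d_i2 = 16.09 cm; m₂ = −d_i2/d_o2 = -0.1743.
m = m₁·m₂ = (+0.2296)(-0.1743) = -0.0400.

m = -0.0400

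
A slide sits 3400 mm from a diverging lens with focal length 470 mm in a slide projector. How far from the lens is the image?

413 mm

For a diverging lens, f = -470 mm.
Lens equation: 1/v = 1/f − 1/u = 1/(-470.0) − 1/(3400) = -0.002128 − 0.0002941 = -0.002422, so v = -413 mm.
The image is virtual, upright and reduced, on the same side as the object.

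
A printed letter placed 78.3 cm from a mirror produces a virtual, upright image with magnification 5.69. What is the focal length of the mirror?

f = 95.0 cm (concave)

m = −d_i/d_o ⇒ d_i = −m·d_o = −(+5.69)·(78.3) = -445.5 cm.
1/f = 1/d_o + 1/d_i = 1/(78.3) + 1/(-445.5) = 0.01053, so f = 95.0 cm.
Since f is positive, the mirror is concave.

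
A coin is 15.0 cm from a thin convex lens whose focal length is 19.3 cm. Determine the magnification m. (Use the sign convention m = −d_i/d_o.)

m = +4.49

1/d_i = 1/f − 1/d_o = 1/(19.30) − 1/(15.0) = -0.01485, so d_i = -67.33 cm.
m = −d_i/d_o = −(-67.33)/(15.0) = +4.49.
The image is virtual, upright and enlarged, on the same side as the object.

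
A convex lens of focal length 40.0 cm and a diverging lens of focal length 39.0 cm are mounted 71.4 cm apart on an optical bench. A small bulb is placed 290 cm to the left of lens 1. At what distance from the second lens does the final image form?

15.2 cm

Lens 1: 1/d_i1 = 1/f₁ − 1/d_o1 = 1/(40.0) − 1/(290) = 0.02155, so d_i1 = 46.40 cm.
The intermediate image is 46.40 cm to the right of lens 1, which is 71.4 − (46.40) = 25.00 cm to the left of lens 2, so d_o2 = +25.00 cm.
Lens 2 is diverging, so f₂ = −39.0 cm.
Lens 2: 1/d_i2 = 1/f₂ − 1/d_o2 = 1/(-39.0) − 1/(25.00) = -0.06564, so d_i2 = -15.2 cm.
The final image is virtual, 15.2 cm to the left of lens 2 (overall magnification ≈ -0.098).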